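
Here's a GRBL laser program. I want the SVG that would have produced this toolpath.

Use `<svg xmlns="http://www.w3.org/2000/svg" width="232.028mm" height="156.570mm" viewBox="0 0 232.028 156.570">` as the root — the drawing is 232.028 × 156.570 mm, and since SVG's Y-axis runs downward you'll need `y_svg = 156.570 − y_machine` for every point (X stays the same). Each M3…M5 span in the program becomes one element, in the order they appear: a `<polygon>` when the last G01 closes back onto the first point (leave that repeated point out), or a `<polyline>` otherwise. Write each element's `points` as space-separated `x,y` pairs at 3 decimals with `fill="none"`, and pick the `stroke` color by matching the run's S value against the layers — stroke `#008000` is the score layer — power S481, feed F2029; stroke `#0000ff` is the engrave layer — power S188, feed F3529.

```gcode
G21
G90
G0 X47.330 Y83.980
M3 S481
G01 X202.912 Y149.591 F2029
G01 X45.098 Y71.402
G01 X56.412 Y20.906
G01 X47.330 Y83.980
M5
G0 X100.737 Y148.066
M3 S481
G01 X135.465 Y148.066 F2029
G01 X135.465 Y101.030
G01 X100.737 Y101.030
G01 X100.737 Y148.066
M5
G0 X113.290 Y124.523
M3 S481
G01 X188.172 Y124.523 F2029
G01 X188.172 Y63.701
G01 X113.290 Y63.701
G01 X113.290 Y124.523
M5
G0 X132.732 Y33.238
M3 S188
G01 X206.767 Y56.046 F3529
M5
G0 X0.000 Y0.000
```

<svg xmlns="http://www.w3.org/2000/svg" width="232.028mm" height="156.570mm" viewBox="0 0 232.028 156.570">
  <polygon points="47.330,72.590 202.912,6.979 45.098,85.168 56.412,135.664" fill="none" stroke="#008000"/>
  <polygon points="100.737,8.504 135.465,8.504 135.465,55.540 100.737,55.540" fill="none" stroke="#008000"/>
  <polygon points="113.290,32.047 188.172,32.047 188.172,92.869 113.290,92.869" fill="none" stroke="#008000"/>
  <polyline points="132.732,123.332 206.767,100.524" fill="none" stroke="#0000ff"/>
</svg>

Each laser-on run becomes one SVG element. Flip Y back into SVG space with y_svg = 156.570 − y_machine.

Run 1: S481 ⇒ score layer `#008000`. The run returns to its start, so emit a `<polygon>` with points (Y-flipped): 47.330,72.590 202.912,6.979 45.098,85.168 56.412,135.664.

Run 2: power S481 maps to stroke `#008000` (score). The run returns to its start, so emit a `<polygon>` with points (Y-flipped): 100.737,8.504 135.465,8.504 135.465,55.540 100.737,55.540.

Run 3: the run's S481 means `#008000` (score). The run returns to its start, so emit a `<polygon>` with points (Y-flipped): 113.290,32.047 188.172,32.047 188.172,92.869 113.290,92.869.

Run 4: power S188 maps to stroke `#0000ff` (engrave). The run is open, so emit a `<polyline>` with points (Y-flipped): 132.732,123.332 206.767,100.524.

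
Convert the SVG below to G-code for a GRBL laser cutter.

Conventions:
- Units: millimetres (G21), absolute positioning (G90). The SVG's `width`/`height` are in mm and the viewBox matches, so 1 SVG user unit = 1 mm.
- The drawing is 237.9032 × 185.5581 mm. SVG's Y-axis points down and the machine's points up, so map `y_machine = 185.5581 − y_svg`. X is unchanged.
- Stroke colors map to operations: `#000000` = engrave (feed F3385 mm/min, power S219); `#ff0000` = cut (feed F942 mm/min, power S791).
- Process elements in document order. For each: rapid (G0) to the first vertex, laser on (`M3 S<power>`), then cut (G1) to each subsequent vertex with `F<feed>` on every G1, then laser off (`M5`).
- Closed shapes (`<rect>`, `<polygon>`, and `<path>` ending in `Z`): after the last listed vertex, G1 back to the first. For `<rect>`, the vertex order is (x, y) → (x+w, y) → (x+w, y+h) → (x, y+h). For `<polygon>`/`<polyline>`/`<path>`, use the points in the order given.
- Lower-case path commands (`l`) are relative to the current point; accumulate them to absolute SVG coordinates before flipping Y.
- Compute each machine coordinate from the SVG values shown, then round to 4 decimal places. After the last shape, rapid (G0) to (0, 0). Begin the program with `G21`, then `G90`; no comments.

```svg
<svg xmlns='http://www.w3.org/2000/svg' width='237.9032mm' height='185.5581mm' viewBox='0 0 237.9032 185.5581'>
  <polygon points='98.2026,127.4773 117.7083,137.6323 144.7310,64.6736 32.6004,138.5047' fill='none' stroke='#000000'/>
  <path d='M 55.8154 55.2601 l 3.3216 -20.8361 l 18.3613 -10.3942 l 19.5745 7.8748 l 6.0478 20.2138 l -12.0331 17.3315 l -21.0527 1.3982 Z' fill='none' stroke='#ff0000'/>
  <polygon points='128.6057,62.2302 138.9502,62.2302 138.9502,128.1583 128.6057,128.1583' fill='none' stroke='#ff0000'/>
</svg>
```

G21
G90
G0 X98.2026 Y58.0808
M3 S219
G1 X117.7083 Y47.9258 F3385
G1 X144.7310 Y120.8845 F3385
G1 X32.6004 Y47.0534 F3385
G1 X98.2026 Y58.0808 F3385
M5
G0 X55.8154 Y130.2980
M3 S791
G1 X59.1370 Y151.1341 F942
G1 X77.4983 Y161.5283 F942
G1 X97.0728 Y153.6535 F942
G1 X103.1206 Y133.4397 F942
G1 X91.0875 Y116.1082 F942
G1 X70.0348 Y114.7100 F942
G1 X55.8154 Y130.2980 F942
M5
G0 X128.6057 Y123.3279
M3 S791
G1 X138.9502 Y123.3279 F942
G1 X138.9502 Y57.3998 F942
G1 X128.6057 Y57.3998 F942
G1 X128.6057 Y123.3279 F942
M5
G0 X0.0000 Y0.0000

viewBox `0 0 237.9032 185.5581` with mm width/height → 1 unit = 1 mm. Flip: y_m = 185.5581 − y_svg.

**Shape 1** — `<polygon>` closed polygon, stroke `#000000` → engrave (S219, F3385). Machine vertices: (98.2026,58.0808) → (117.7083,47.9258) → (144.7310,120.8845) → (32.6004,47.0534) → (98.2026,58.0808). Closed: final G1 returns to the first vertex.

**Shape 2** — `<path>` regular polygon, stroke `#ff0000` → cut (S791, F942). Machine vertices: (55.8154,130.2980) → (59.1370,151.1341) → (77.4983,161.5283) → (97.0728,153.6535) → (103.1206,133.4397) → (91.0875,116.1082) → (70.0348,114.7100) → (55.8154,130.2980). Closed: final G1 returns to the first vertex.

**Shape 3** — `<polygon>` rectangle, stroke `#ff0000` → cut (S791, F942). Machine vertices: (128.6057,123.3279) → (138.9502,123.3279) → (138.9502,57.3998) → (128.6057,57.3998) → (128.6057,123.3279). Closed: final G1 returns to the first vertex.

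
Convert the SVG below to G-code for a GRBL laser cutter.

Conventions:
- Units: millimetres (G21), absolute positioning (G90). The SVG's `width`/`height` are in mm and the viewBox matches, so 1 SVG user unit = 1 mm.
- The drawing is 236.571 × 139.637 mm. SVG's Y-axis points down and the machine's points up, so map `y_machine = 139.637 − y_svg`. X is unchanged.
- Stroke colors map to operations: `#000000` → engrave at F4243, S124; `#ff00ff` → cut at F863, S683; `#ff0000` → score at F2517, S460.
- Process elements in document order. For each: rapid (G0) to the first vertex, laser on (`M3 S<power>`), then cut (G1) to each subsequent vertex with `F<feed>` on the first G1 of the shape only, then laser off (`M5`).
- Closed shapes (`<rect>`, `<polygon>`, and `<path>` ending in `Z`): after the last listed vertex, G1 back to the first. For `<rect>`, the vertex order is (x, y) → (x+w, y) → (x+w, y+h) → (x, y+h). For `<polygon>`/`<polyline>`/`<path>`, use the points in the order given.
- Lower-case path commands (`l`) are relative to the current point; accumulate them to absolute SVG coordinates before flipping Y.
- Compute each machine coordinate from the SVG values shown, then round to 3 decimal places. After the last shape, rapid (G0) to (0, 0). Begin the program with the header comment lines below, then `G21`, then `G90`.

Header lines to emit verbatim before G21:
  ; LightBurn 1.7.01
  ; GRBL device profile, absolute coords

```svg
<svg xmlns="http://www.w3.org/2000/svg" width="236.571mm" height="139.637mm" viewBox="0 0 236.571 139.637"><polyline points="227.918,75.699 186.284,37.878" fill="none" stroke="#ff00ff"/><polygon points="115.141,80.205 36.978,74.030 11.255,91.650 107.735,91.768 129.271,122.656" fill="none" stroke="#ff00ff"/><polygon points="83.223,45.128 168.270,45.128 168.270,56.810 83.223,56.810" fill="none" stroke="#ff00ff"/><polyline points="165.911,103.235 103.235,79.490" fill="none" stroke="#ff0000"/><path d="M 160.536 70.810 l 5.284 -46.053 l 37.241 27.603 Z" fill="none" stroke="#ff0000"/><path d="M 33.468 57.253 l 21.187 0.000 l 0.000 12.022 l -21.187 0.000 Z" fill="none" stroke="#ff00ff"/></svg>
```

viewBox `0 0 236.571 139.637` with mm width/height → 1 unit = 1 mm. Flip: y_m = 139.637 − y_svg.

**Shape 1** — `<polyline>` line segment, stroke `#ff00ff` → cut (S683, F863). Machine vertices: (227.918,63.938) → (186.284,101.759). Open path.

**Shape 2** — `<polygon>` closed polygon, stroke `#ff00ff` → cut (S683, F863). Machine vertices: (115.141,59.432) → (36.978,65.607) → (11.255,47.987) → (107.735,47.869) → (129.271,16.981) → (115.141,59.432). Closed: final G1 returns to the first vertex.

**Shape 3** — `<polygon>` rectangle, stroke `#ff00ff` → cut (S683, F863). Machine vertices: (83.223,94.509) → (168.270,94.509) → (168.270,82.827) → (83.223,82.827) → (83.223,94.509). Closed: final G1 returns to the first vertex.

**Shape 4** — `<polyline>` line segment, stroke `#ff0000` → score (S460, F2517). Machine vertices: (165.911,36.402) → (103.235,60.147). Open path.

**Shape 5** — `<path>` regular polygon, stroke `#ff0000` → score (S460, F2517). Machine vertices: (160.536,68.827) → (165.820,114.880) → (203.061,87.277) → (160.536,68.827). Closed: final G1 returns to the first vertex.

**Shape 6** — `<path>` rectangle, stroke `#ff00ff` → cut (S683, F863). Machine vertices: (33.468,82.384) → (54.655,82.384) → (54.655,70.362) → (33.468,70.362) → (33.468,82.384). Closed: final G1 returns to the first vertex.

; LightBurn 1.7.01
; GRBL device profile, absolute coords
G21
G90
G0 X227.918 Y63.938
M3 S683
G1 X186.284 Y101.759 F863
M5
G0 X115.141 Y59.432
M3 S683
G1 X36.978 Y65.607 F863
G1 X11.255 Y47.987
G1 X107.735 Y47.869
G1 X129.271 Y16.981
G1 X115.141 Y59.432
M5
G0 X83.223 Y94.509
M3 S683
G1 X168.270 Y94.509 F863
G1 X168.270 Y82.827
G1 X83.223 Y82.827
G1 X83.223 Y94.509
M5
G0 X165.911 Y36.402
M3 S460
G1 X103.235 Y60.147 F2517
M5
G0 X160.536 Y68.827
M3 S460
G1 X165.820 Y114.880 F2517
G1 X203.061 Y87.277
G1 X160.536 Y68.827
M5
G0 X33.468 Y82.384
M3 S683
G1 X54.655 Y82.384 F863
G1 X54.655 Y70.362
G1 X33.468 Y70.362
G1 X33.468 Y82.384
M5
G0 X0.000 Y0.000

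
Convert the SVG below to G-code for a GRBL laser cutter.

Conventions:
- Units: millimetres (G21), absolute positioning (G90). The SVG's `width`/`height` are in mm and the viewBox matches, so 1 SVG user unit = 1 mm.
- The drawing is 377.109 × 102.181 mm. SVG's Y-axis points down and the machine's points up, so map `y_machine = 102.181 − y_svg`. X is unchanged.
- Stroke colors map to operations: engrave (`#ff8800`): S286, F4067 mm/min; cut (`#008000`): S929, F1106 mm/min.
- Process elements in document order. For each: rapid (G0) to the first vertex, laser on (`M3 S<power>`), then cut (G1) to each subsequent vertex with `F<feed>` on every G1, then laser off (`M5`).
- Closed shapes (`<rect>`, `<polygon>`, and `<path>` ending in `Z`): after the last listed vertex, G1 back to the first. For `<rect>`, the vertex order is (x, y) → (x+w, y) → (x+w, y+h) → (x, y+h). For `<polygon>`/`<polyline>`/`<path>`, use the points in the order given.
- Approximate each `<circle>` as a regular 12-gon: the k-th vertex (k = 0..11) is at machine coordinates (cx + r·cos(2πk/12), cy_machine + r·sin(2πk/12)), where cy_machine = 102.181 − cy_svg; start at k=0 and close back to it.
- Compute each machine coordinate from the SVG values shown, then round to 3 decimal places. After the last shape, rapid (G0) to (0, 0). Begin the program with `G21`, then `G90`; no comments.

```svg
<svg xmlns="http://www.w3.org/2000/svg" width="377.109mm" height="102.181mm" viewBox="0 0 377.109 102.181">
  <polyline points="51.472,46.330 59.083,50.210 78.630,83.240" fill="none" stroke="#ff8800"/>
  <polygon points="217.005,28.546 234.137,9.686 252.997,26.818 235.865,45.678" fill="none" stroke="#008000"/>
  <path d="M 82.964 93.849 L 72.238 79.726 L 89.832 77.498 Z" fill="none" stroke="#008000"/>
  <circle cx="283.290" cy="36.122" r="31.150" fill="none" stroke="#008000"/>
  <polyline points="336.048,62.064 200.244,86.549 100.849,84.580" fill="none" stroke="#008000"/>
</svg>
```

Since the viewBox matches the mm dimensions, user units are millimetres directly. The only transform is the Y-flip y_m = 102.181 − y_svg.

Shape 1 is a open polyline drawn with `<polyline>`. Its stroke #ff8800 means engrave at S286, F4067. After flipping Y the toolpath is (51.472,55.851) → (59.083,51.971) → (78.630,18.941).

Shape 2 is a regular polygon drawn with `<polygon>`. Its stroke #008000 means cut at S929, F1106. After flipping Y the toolpath is (217.005,73.635) → (234.137,92.495) → (252.997,75.363) → (235.865,56.503) → (217.005,73.635), returning to the start.

Shape 3 is a regular polygon drawn with `<path>`. Its stroke #008000 means cut at S929, F1106. After flipping Y the toolpath is (82.964,8.332) → (72.238,22.455) → (89.832,24.683) → (82.964,8.332), returning to the start.

Shape 4 is a circle drawn with `<circle>`. Its stroke #008000 means cut at S929, F1106. After flipping Y the toolpath is (314.440,66.059) → (310.267,81.634) → (298.865,93.036) → (283.290,97.209) → (267.715,93.036) → (256.313,81.634) → (252.140,66.059) → (256.313,50.484) → (267.715,39.082) → (283.290,34.909) → (298.865,39.082) → (310.267,50.484) → (314.440,66.059), returning to the start.

Shape 5 is a open polyline drawn with `<polyline>`. Its stroke #008000 means cut at S929, F1106. After flipping Y the toolpath is (336.048,40.117) → (200.244,15.632) → (100.849,17.601).

G21
G90
G0 X51.472 Y55.851
M3 S286
G1 X59.083 Y51.971 F4067
G1 X78.630 Y18.941 F4067
M5
G0 X217.005 Y73.635
M3 S929
G1 X234.137 Y92.495 F1106
G1 X252.997 Y75.363 F1106
G1 X235.865 Y56.503 F1106
G1 X217.005 Y73.635 F1106
M5
G0 X82.964 Y8.332
M3 S929
G1 X72.238 Y22.455 F1106
G1 X89.832 Y24.683 F1106
G1 X82.964 Y8.332 F1106
M5
G0 X314.440 Y66.059
M3 S929
G1 X310.267 Y81.634 F1106
G1 X298.865 Y93.036 F1106
G1 X283.290 Y97.209 F1106
G1 X267.715 Y93.036 F1106
G1 X256.313 Y81.634 F1106
G1 X252.140 Y66.059 F1106
G1 X256.313 Y50.484 F1106
G1 X267.715 Y39.082 F1106
G1 X283.290 Y34.909 F1106
G1 X298.865 Y39.082 F1106
G1 X310.267 Y50.484 F1106
G1 X314.440 Y66.059 F1106
M5
G0 X336.048 Y40.117
M3 S929
G1 X200.244 Y15.632 F1106
G1 X100.849 Y17.601 F1106
M5
G0 X0.000 Y0.000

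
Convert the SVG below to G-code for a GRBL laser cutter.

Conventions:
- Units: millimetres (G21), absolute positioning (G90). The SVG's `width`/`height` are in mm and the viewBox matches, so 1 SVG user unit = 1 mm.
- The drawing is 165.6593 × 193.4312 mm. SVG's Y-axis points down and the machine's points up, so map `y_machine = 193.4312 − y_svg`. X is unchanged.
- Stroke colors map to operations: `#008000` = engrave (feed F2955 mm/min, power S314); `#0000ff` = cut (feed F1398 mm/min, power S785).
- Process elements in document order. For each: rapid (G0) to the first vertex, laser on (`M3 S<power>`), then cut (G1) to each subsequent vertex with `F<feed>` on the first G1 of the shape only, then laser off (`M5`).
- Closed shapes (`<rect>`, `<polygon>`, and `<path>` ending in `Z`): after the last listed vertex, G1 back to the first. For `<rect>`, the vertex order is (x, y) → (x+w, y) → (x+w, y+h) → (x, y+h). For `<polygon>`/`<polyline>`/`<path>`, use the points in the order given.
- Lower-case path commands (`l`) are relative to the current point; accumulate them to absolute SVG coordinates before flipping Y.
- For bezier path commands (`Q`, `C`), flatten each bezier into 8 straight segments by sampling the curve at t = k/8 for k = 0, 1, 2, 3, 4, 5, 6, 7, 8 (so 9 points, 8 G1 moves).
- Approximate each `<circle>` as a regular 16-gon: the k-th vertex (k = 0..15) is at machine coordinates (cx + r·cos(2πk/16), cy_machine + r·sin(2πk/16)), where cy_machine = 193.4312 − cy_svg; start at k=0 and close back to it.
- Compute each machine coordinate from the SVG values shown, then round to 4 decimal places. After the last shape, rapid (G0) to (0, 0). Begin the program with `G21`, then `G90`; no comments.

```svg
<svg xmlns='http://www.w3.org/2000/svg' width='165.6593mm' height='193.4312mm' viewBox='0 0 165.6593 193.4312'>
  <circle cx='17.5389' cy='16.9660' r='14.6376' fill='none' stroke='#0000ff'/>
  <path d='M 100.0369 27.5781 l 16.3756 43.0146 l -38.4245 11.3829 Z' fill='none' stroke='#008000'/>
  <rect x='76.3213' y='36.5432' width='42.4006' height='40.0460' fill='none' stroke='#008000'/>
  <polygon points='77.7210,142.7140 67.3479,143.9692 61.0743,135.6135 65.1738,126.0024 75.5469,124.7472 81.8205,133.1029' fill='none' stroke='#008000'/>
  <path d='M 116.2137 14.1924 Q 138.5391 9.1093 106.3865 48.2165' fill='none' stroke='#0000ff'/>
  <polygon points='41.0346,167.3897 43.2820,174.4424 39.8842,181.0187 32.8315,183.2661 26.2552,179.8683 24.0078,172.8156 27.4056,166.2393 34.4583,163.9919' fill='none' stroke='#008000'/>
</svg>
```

viewBox `0 0 165.6593 193.4312` with mm width/height → 1 unit = 1 mm. Flip: y_m = 193.4312 − y_svg.

**Shape 1** — `<circle>` circle, stroke `#0000ff` → cut (S785, F1398). Machine vertices: (32.1765,176.4652) → (31.0623,182.0668) → (27.8892,186.8155) → (23.1405,189.9886) → (17.5389,191.1028) → (11.9373,189.9886) → (7.1886,186.8155) → (4.0155,182.0668) → (2.9013,176.4652) → (4.0155,170.8636) → (7.1886,166.1149) → (11.9373,162.9418) → (17.5389,161.8276) → (23.1405,162.9418) → (27.8892,166.1149) → (31.0623,170.8636) → (32.1765,176.4652). Closed: final G1 returns to the first vertex.

**Shape 2** — `<path>` closed polygon, stroke `#008000` → engrave (S314, F2955). Machine vertices: (100.0369,165.8531) → (116.4125,122.8385) → (77.9880,111.4556) → (100.0369,165.8531). Closed: final G1 returns to the first vertex.

**Shape 3** — `<rect>` rectangle, stroke `#008000` → engrave (S314, F2955). Machine vertices: (76.3213,156.8880) → (118.7219,156.8880) → (118.7219,116.8420) → (76.3213,116.8420) → (76.3213,156.8880). Closed: final G1 returns to the first vertex.

**Shape 4** — `<polygon>` regular polygon, stroke `#008000` → engrave (S314, F2955). Machine vertices: (77.7210,50.7172) → (67.3479,49.4620) → (61.0743,57.8177) → (65.1738,67.4288) → (75.5469,68.6840) → (81.8205,60.3283) → (77.7210,50.7172). Closed: final G1 returns to the first vertex.

**Shape 5** — `<path>` quadratic bezier, stroke `#0000ff` → cut (S785, F1398). Control points (SVG): P0=(116.2137,14.1924), P1=(138.5391,9.1093), P2=(106.3865,48.2165); sampled at t=k/8. Machine vertices: (116.2137,179.2388) → (120.9438,179.8191) → (123.9715,179.0185) → (125.2968,176.8369) → (124.9196,173.2743) → (122.8400,168.3308) → (119.0579,162.0064) → (113.5734,154.3010) → (106.3865,145.2147). Open path.

**Shape 6** — `<polygon>` regular polygon, stroke `#008000` → engrave (S314, F2955). Machine vertices: (41.0346,26.0415) → (43.2820,18.9888) → (39.8842,12.4125) → (32.8315,10.1651) → (26.2552,13.5629) → (24.0078,20.6156) → (27.4056,27.1919) → (34.4583,29.4393) → (41.0346,26.0415). Closed: final G1 returns to the first vertex.

G21
G90
G0 X32.1765 Y176.4652
M3 S785
G1 X31.0623 Y182.0668 F1398
G1 X27.8892 Y186.8155
G1 X23.1405 Y189.9886
G1 X17.5389 Y191.1028
G1 X11.9373 Y189.9886
G1 X7.1886 Y186.8155
G1 X4.0155 Y182.0668
G1 X2.9013 Y176.4652
G1 X4.0155 Y170.8636
G1 X7.1886 Y166.1149
G1 X11.9373 Y162.9418
G1 X17.5389 Y161.8276
G1 X23.1405 Y162.9418
G1 X27.8892 Y166.1149
G1 X31.0623 Y170.8636
G1 X32.1765 Y176.4652
M5
G0 X100.0369 Y165.8531
M3 S314
G1 X116.4125 Y122.8385 F2955
G1 X77.9880 Y111.4556
G1 X100.0369 Y165.8531
M5
G0 X76.3213 Y156.8880
M3 S314
G1 X118.7219 Y156.8880 F2955
G1 X118.7219 Y116.8420
G1 X76.3213 Y116.8420
G1 X76.3213 Y156.8880
M5
G0 X77.7210 Y50.7172
M3 S314
G1 X67.3479 Y49.4620 F2955
G1 X61.0743 Y57.8177
G1 X65.1738 Y67.4288
G1 X75.5469 Y68.6840
G1 X81.8205 Y60.3283
G1 X77.7210 Y50.7172
M5
G0 X116.2137 Y179.2388
M3 S785
G1 X120.9438 Y179.8191 F1398
G1 X123.9715 Y179.0185
G1 X125.2968 Y176.8369
G1 X124.9196 Y173.2743
G1 X122.8400 Y168.3308
G1 X119.0579 Y162.0064
G1 X113.5734 Y154.3010
G1 X106.3865 Y145.2147
M5
G0 X41.0346 Y26.0415
M3 S314
G1 X43.2820 Y18.9888 F2955
G1 X39.8842 Y12.4125
G1 X32.8315 Y10.1651
G1 X26.2552 Y13.5629
G1 X24.0078 Y20.6156
G1 X27.4056 Y27.1919
G1 X34.4583 Y29.4393
G1 X41.0346 Y26.0415
M5
G0 X0.0000 Y0.0000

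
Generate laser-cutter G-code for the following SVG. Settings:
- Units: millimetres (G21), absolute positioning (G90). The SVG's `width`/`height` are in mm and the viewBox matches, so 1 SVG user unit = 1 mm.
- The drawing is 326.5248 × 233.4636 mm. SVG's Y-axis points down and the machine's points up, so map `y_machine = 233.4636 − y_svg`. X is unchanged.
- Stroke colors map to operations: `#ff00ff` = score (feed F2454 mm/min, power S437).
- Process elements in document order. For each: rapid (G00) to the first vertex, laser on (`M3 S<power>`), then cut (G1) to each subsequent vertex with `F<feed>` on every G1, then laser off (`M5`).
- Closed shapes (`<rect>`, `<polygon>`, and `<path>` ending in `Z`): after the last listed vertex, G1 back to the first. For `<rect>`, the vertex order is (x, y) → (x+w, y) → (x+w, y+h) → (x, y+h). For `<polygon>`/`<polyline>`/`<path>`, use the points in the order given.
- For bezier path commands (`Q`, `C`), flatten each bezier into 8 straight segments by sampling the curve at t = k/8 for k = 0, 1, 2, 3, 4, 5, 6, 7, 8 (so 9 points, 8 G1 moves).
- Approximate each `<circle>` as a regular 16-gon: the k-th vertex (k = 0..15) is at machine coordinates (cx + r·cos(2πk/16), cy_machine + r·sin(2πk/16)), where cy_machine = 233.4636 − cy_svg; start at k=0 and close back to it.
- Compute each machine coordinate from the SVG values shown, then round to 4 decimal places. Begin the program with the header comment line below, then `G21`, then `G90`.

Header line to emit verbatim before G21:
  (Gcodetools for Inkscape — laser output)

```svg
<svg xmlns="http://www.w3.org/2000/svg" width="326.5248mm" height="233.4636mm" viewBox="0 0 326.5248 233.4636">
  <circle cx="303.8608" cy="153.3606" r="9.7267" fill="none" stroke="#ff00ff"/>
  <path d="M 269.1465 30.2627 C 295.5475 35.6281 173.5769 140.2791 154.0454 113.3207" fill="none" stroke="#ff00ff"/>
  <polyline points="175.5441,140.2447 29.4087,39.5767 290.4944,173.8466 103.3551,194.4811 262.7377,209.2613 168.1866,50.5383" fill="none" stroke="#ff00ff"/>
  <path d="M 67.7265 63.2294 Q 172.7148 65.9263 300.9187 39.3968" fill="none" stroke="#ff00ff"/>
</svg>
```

(Gcodetools for Inkscape — laser output)
G21
G90
G00 X313.5875 Y80.1030
M3 S437
G1 X312.8471 Y83.8252 F2454
G1 X310.7386 Y86.9808 F2454
G1 X307.5830 Y89.0893 F2454
G1 X303.8608 Y89.8297 F2454
G1 X300.1386 Y89.0893 F2454
G1 X296.9830 Y86.9808 F2454
G1 X294.8745 Y83.8252 F2454
G1 X294.1341 Y80.1030 F2454
G1 X294.8745 Y76.3808 F2454
G1 X296.9830 Y73.2252 F2454
G1 X300.1386 Y71.1167 F2454
G1 X303.8608 Y70.3763 F2454
G1 X307.5830 Y71.1167 F2454
G1 X310.7386 Y73.2252 F2454
G1 X312.8471 Y76.3808 F2454
G1 X313.5875 Y80.1030 F2454
M5
G00 X269.1465 Y203.2009
M3 S437
G1 X272.5818 Y196.9858 F2454
G1 X265.0465 Y184.1685 F2454
G1 X249.4797 Y167.4548 F2454
G1 X228.8206 Y149.5505 F2454
G1 X206.0085 Y133.1613 F2454
G1 X183.9824 Y120.9931 F2454
G1 X165.6817 Y115.7517 F2454
G1 X154.0454 Y120.1429 F2454
M5
G00 X175.5441 Y93.2189
M3 S437
G1 X29.4087 Y193.8869 F2454
G1 X290.4944 Y59.6170 F2454
G1 X103.3551 Y38.9825 F2454
G1 X262.7377 Y24.2023 F2454
G1 X168.1866 Y182.9253 F2454
M5
G00 X67.7265 Y170.2342
M3 S437
G1 X94.3363 Y170.0166 F2454
G1 X121.6716 Y170.7124 F2454
G1 X149.7324 Y172.3215 F2454
G1 X178.5187 Y174.8439 F2454
G1 X208.0305 Y178.2796 F2454
G1 X238.2677 Y182.6287 F2454
G1 X269.2305 Y187.8911 F2454
G1 X300.9187 Y194.0668 F2454
M5

viewBox `0 0 326.5248 233.4636` with mm width/height → 1 unit = 1 mm. Flip: y_m = 233.4636 − y_svg.

**Shape 1** — `<circle>` circle, stroke `#ff00ff` → score (S437, F2454). Machine vertices: (313.5875,80.1030) → (312.8471,83.8252) → (310.7386,86.9808) → (307.5830,89.0893) → (303.8608,89.8297) → (300.1386,89.0893) → (296.9830,86.9808) → (294.8745,83.8252) → (294.1341,80.1030) → (294.8745,76.3808) → (296.9830,73.2252) → (300.1386,71.1167) → (303.8608,70.3763) → (307.5830,71.1167) → (310.7386,73.2252) → (312.8471,76.3808) → (313.5875,80.1030). Closed: final G1 returns to the first vertex.

**Shape 2** — `<path>` cubic bezier, stroke `#ff00ff` → score (S437, F2454). Control points (SVG): P0=(269.1465,30.2627), P1=(295.5475,35.6281), P2=(173.5769,140.2791), P3=(154.0454,113.3207); sampled at t=k/8. Machine vertices: (269.1465,203.2009) → (272.5818,196.9858) → (265.0465,184.1685) → (249.4797,167.4548) → (228.8206,149.5505) → (206.0085,133.1613) → (183.9824,120.9931) → (165.6817,115.7517) → (154.0454,120.1429). Open path.

**Shape 3** — `<polyline>` open polyline, stroke `#ff00ff` → score (S437, F2454). Machine vertices: (175.5441,93.2189) → (29.4087,193.8869) → (290.4944,59.6170) → (103.3551,38.9825) → (262.7377,24.2023) → (168.1866,182.9253). Open path.

**Shape 4** — `<path>` quadratic bezier, stroke `#ff00ff` → score (S437, F2454). Control points (SVG): P0=(67.7265,63.2294), P1=(172.7148,65.9263), P2=(300.9187,39.3968); sampled at t=k/8. Machine vertices: (67.7265,170.2342) → (94.3363,170.0166) → (121.6716,170.7124) → (149.7324,172.3215) → (178.5187,174.8439) → (208.0305,178.2796) → (238.2677,182.6287) → (269.2305,187.8911) → (300.9187,194.0668). Open path.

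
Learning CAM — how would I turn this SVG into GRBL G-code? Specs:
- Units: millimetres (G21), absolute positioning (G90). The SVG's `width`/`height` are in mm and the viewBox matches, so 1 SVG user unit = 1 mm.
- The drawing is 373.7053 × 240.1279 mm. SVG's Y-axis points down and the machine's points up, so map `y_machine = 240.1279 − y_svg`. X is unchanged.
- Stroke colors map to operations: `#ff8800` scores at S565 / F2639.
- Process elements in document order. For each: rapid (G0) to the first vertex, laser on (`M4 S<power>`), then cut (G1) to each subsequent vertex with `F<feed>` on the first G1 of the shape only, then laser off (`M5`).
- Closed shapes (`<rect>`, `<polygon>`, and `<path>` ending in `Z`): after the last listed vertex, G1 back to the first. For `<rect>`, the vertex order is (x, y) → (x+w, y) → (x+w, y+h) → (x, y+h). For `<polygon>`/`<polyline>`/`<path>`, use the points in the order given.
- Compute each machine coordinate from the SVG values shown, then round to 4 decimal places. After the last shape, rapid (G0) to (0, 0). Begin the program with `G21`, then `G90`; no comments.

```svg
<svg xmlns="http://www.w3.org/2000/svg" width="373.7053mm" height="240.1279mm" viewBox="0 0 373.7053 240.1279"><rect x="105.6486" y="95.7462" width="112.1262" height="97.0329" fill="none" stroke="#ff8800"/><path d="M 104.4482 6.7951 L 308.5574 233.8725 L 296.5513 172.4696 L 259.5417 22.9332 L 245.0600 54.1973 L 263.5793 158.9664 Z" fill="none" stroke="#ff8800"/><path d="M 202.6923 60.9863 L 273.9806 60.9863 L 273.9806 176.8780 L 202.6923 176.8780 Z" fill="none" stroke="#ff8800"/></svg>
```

G21
G90
G0 X105.6486 Y144.3817
M4 S565
G1 X217.7748 Y144.3817 F2639
G1 X217.7748 Y47.3488
G1 X105.6486 Y47.3488
G1 X105.6486 Y144.3817
M5
G0 X104.4482 Y233.3328
M4 S565
G1 X308.5574 Y6.2554 F2639
G1 X296.5513 Y67.6583
G1 X259.5417 Y217.1947
G1 X245.0600 Y185.9306
G1 X263.5793 Y81.1615
G1 X104.4482 Y233.3328
M5
G0 X202.6923 Y179.1416
M4 S565
G1 X273.9806 Y179.1416 F2639
G1 X273.9806 Y63.2499
G1 X202.6923 Y63.2499
G1 X202.6923 Y179.1416
M5
G0 X0.0000 Y0.0000

viewBox `0 0 373.7053 240.1279` with mm width/height → 1 unit = 1 mm. Flip: y_m = 240.1279 − y_svg.

**Shape 1** — `<rect>` rectangle, stroke `#ff8800` → score (S565, F2639). Machine vertices: (105.6486,144.3817) → (217.7748,144.3817) → (217.7748,47.3488) → (105.6486,47.3488) → (105.6486,144.3817). Closed: final G1 returns to the first vertex.

**Shape 2** — `<path>` closed polygon, stroke `#ff8800` → score (S565, F2639). Machine vertices: (104.4482,233.3328) → (308.5574,6.2554) → (296.5513,67.6583) → (259.5417,217.1947) → (245.0600,185.9306) → (263.5793,81.1615) → (104.4482,233.3328). Closed: final G1 returns to the first vertex.

**Shape 3** — `<path>` rectangle, stroke `#ff8800` → score (S565, F2639). Machine vertices: (202.6923,179.1416) → (273.9806,179.1416) → (273.9806,63.2499) → (202.6923,63.2499) → (202.6923,179.1416). Closed: final G1 returns to the first vertex.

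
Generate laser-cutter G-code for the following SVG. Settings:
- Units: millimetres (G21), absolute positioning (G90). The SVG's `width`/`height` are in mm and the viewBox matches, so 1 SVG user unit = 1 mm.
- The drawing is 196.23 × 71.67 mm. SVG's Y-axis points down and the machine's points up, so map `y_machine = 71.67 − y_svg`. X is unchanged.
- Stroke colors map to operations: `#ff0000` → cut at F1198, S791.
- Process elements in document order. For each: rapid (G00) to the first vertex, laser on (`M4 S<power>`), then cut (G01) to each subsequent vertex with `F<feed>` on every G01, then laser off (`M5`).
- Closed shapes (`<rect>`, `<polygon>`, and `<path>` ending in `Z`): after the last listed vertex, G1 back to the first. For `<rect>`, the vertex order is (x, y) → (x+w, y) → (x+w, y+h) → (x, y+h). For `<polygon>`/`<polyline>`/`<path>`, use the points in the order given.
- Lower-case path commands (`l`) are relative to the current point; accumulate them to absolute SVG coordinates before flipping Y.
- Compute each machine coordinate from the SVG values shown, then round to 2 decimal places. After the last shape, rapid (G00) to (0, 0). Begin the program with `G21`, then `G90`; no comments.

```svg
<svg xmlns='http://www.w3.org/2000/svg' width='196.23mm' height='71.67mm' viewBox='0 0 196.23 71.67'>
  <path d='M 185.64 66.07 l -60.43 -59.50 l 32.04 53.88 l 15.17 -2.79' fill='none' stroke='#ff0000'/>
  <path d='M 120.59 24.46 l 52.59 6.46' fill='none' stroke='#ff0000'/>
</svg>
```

viewBox `0 0 196.23 71.67` with mm width/height → 1 unit = 1 mm. Flip: y_m = 71.67 − y_svg.

**Shape 1** — `<path>` open polyline, stroke `#ff0000` → cut (S791, F1198). Machine vertices: (185.64,5.60) → (125.21,65.10) → (157.25,11.22) → (172.42,14.01). Open path.

**Shape 2** — `<path>` line segment, stroke `#ff0000` → cut (S791, F1198). Machine vertices: (120.59,47.21) → (173.18,40.75). Open path.

G21
G90
G00 X185.64 Y5.60
M4 S791
G01 X125.21 Y65.10 F1198
G01 X157.25 Y11.22 F1198
G01 X172.42 Y14.01 F1198
M5
G00 X120.59 Y47.21
M4 S791
G01 X173.18 Y40.75 F1198
M5
G00 X0.00 Y0.00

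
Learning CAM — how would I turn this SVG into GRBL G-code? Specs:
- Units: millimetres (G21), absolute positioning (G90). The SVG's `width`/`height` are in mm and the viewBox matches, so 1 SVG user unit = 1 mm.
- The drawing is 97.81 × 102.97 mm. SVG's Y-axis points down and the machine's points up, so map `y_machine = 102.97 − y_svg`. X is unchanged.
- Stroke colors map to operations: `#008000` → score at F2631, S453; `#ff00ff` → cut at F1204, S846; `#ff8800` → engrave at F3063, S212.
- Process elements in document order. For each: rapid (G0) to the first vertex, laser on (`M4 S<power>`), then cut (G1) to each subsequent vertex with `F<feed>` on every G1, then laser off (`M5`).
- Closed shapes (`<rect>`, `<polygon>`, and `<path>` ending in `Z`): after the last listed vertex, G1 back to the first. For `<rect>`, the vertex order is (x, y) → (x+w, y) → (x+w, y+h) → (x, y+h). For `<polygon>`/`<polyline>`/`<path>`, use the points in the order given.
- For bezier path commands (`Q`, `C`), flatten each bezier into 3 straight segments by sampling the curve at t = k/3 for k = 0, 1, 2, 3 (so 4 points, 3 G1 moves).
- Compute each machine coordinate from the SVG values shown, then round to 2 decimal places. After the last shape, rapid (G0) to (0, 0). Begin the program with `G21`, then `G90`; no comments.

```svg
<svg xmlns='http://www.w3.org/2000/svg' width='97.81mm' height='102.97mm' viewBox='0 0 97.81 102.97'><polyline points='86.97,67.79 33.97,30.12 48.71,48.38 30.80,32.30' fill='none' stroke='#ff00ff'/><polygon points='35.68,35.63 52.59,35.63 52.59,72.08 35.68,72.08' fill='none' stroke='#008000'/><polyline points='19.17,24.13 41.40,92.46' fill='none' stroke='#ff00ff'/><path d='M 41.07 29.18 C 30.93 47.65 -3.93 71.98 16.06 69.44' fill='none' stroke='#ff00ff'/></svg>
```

G21
G90
G0 X86.97 Y35.18
M4 S846
G1 X33.97 Y72.85 F1204
G1 X48.71 Y54.59 F1204
G1 X30.80 Y70.67 F1204
M5
G0 X35.68 Y67.34
M4 S453
G1 X52.59 Y67.34 F2631
G1 X52.59 Y30.89 F2631
G1 X35.68 Y30.89 F2631
G1 X35.68 Y67.34 F2631
M5
G0 X19.17 Y78.84
M4 S846
G1 X41.40 Y10.51 F1204
M5
G0 X41.07 Y73.79
M4 S846
G1 X25.64 Y54.58 F1204
G1 X11.41 Y38.73 F1204
G1 X16.06 Y33.53 F1204
M5
G0 X0.00 Y0.00

Since the viewBox matches the mm dimensions, user units are millimetres directly. The only transform is the Y-flip y_m = 102.97 − y_svg.

Shape 1 is a open polyline drawn with `<polyline>`. Its stroke #ff00ff means cut at S846, F1204. After flipping Y the toolpath is (86.97,35.18) → (33.97,72.85) → (48.71,54.59) → (30.80,70.67).

Shape 2 is a rectangle drawn with `<polygon>`. Its stroke #008000 means score at S453, F2631. After flipping Y the toolpath is (35.68,67.34) → (52.59,67.34) → (52.59,30.89) → (35.68,30.89) → (35.68,67.34), returning to the start.

Shape 3 is a line segment drawn with `<polyline>`. Its stroke #ff00ff means cut at S846, F1204. After flipping Y the toolpath is (19.17,78.84) → (41.40,10.51).

Shape 4 is a cubic bezier drawn with `<path>`. Its stroke #ff00ff means cut at S846, F1204. After flipping Y the toolpath is (41.07,73.79) → (25.64,54.58) → (11.41,38.73) → (16.06,33.53).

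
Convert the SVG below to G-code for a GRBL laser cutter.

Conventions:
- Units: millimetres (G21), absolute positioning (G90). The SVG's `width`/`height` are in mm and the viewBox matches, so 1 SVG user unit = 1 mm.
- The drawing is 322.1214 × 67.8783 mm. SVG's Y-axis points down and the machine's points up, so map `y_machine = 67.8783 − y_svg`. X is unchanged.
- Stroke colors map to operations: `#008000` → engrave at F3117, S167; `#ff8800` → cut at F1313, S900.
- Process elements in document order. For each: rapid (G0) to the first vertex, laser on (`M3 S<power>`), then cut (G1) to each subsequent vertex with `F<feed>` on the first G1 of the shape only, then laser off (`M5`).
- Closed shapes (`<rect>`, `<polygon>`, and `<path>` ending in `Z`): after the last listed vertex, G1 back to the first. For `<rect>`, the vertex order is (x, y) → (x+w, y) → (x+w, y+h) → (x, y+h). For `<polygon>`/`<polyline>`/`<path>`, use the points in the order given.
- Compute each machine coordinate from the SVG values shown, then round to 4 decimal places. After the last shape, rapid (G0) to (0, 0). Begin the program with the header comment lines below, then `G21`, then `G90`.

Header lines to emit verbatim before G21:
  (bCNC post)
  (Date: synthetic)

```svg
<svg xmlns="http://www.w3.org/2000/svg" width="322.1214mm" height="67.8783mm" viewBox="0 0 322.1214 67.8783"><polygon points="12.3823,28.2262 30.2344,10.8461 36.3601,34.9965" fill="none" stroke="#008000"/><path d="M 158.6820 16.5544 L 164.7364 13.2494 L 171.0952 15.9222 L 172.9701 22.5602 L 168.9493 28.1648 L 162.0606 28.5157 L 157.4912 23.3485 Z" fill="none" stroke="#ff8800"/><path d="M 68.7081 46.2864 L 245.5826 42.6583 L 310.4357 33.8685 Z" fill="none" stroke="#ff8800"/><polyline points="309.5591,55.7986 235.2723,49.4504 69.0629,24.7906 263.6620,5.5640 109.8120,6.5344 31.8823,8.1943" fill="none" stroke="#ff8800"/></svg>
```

(bCNC post)
(Date: synthetic)
G21
G90
G0 X12.3823 Y39.6521
M3 S167
G1 X30.2344 Y57.0322 F3117
G1 X36.3601 Y32.8818
G1 X12.3823 Y39.6521
M5
G0 X158.6820 Y51.3239
M3 S900
G1 X164.7364 Y54.6289 F1313
G1 X171.0952 Y51.9561
G1 X172.9701 Y45.3181
G1 X168.9493 Y39.7135
G1 X162.0606 Y39.3626
G1 X157.4912 Y44.5298
G1 X158.6820 Y51.3239
M5
G0 X68.7081 Y21.5919
M3 S900
G1 X245.5826 Y25.2200 F1313
G1 X310.4357 Y34.0098
G1 X68.7081 Y21.5919
M5
G0 X309.5591 Y12.0797
M3 S900
G1 X235.2723 Y18.4279 F1313
G1 X69.0629 Y43.0877
G1 X263.6620 Y62.3143
G1 X109.8120 Y61.3439
G1 X31.8823 Y59.6840
M5
G0 X0.0000 Y0.0000

viewBox `0 0 322.1214 67.8783` with mm width/height → 1 unit = 1 mm. Flip: y_m = 67.8783 − y_svg.

**Shape 1** — `<polygon>` regular polygon, stroke `#008000` → engrave (S167, F3117). Machine vertices: (12.3823,39.6521) → (30.2344,57.0322) → (36.3601,32.8818) → (12.3823,39.6521). Closed: final G1 returns to the first vertex.

**Shape 2** — `<path>` regular polygon, stroke `#ff8800` → cut (S900, F1313). Machine vertices: (158.6820,51.3239) → (164.7364,54.6289) → (171.0952,51.9561) → (172.9701,45.3181) → (168.9493,39.7135) → (162.0606,39.3626) → (157.4912,44.5298) → (158.6820,51.3239). Closed: final G1 returns to the first vertex.

**Shape 3** — `<path>` closed polygon, stroke `#ff8800` → cut (S900, F1313). Machine vertices: (68.7081,21.5919) → (245.5826,25.2200) → (310.4357,34.0098) → (68.7081,21.5919). Closed: final G1 returns to the first vertex.

**Shape 4** — `<polyline>` open polyline, stroke `#ff8800` → cut (S900, F1313). Machine vertices: (309.5591,12.0797) → (235.2723,18.4279) → (69.0629,43.0877) → (263.6620,62.3143) → (109.8120,61.3439) → (31.8823,59.6840). Open path.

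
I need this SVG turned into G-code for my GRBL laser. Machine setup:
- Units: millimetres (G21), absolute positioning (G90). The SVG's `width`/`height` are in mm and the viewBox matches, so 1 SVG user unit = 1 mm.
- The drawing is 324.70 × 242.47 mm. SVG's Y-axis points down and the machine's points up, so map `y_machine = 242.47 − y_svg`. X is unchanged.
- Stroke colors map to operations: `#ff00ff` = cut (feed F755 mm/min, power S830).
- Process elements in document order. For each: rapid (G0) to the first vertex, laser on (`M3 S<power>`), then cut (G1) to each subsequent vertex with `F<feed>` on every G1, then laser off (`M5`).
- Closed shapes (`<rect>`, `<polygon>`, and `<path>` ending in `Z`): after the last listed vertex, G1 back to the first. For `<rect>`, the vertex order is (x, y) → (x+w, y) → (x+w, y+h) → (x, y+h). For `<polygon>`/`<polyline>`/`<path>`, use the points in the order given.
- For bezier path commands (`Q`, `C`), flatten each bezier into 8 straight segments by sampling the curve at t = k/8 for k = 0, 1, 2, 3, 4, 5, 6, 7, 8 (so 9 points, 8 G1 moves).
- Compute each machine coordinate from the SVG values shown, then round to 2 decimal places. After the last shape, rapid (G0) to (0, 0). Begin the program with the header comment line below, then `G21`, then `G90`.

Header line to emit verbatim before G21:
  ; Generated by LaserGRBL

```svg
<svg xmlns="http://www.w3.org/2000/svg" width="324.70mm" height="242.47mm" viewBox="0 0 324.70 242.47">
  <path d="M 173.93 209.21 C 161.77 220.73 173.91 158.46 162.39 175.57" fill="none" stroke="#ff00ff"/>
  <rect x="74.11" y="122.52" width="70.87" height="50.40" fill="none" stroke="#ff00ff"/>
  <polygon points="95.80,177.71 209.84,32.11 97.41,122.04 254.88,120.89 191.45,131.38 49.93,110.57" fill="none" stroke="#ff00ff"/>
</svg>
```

; Generated by LaserGRBL
G21
G90
G0 X173.93 Y33.26
M3 S830
G1 X170.42 Y32.10 F755
G1 X168.62 Y36.06 F755
G1 X167.97 Y43.35 F755
G1 X167.92 Y52.18 F755
G1 X167.90 Y60.74 F755
G1 X167.34 Y67.24 F755
G1 X165.69 Y69.89 F755
G1 X162.39 Y66.90 F755
M5
G0 X74.11 Y119.95
M3 S830
G1 X144.98 Y119.95 F755
G1 X144.98 Y69.55 F755
G1 X74.11 Y69.55 F755
G1 X74.11 Y119.95 F755
M5
G0 X95.80 Y64.76
M3 S830
G1 X209.84 Y210.36 F755
G1 X97.41 Y120.43 F755
G1 X254.88 Y121.58 F755
G1 X191.45 Y111.09 F755
G1 X49.93 Y131.90 F755
G1 X95.80 Y64.76 F755
M5
G0 X0.00 Y0.00

1 u = 1 mm; y_m = 242.47 − y.

[1] `<path>` cubic bezier, #ff00ff→cut S830 F755: (173.93,33.26) → (170.42,32.10) → (168.62,36.06) → (167.97,43.35) → (167.92,52.18) → (167.90,60.74) → (167.34,67.24) → (165.69,69.89) → (162.39,66.90)

[2] `<rect>` rectangle, #ff00ff→cut S830 F755: (74.11,119.95) → (144.98,119.95) → (144.98,69.55) → (74.11,69.55) → (74.11,119.95) (closed)

[3] `<polygon>` closed polygon, #ff00ff→cut S830 F755: (95.80,64.76) → (209.84,210.36) → (97.41,120.43) → (254.88,121.58) → (191.45,111.09) → (49.93,131.90) → (95.80,64.76) (closed)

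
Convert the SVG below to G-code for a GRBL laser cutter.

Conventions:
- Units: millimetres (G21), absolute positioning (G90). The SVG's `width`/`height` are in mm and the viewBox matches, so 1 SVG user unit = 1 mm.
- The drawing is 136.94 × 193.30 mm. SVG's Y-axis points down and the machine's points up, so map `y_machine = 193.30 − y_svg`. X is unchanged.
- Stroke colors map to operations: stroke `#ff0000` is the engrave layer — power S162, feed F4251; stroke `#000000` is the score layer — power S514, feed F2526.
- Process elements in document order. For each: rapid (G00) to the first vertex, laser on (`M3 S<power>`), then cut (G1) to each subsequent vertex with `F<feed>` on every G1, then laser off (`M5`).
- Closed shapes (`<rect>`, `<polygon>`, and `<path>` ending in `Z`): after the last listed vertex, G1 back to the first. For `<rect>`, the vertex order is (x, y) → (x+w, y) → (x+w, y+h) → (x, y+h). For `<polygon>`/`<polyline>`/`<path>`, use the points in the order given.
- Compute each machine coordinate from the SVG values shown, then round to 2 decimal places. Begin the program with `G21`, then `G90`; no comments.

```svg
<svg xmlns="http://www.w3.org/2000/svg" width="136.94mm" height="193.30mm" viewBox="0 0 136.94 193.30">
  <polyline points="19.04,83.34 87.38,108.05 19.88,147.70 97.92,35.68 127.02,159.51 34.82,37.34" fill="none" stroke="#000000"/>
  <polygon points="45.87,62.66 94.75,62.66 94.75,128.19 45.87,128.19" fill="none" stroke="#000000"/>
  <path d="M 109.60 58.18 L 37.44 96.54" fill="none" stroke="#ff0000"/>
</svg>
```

Since the viewBox matches the mm dimensions, user units are millimetres directly. The only transform is the Y-flip y_m = 193.30 − y_svg.

Shape 1 is a open polyline drawn with `<polyline>`. Its stroke #000000 means score at S514, F2526. After flipping Y the toolpath is (19.04,109.96) → (87.38,85.25) → (19.88,45.60) → (97.92,157.62) → (127.02,33.79) → (34.82,155.96).

Shape 2 is a rectangle drawn with `<polygon>`. Its stroke #000000 means score at S514, F2526. After flipping Y the toolpath is (45.87,130.64) → (94.75,130.64) → (94.75,65.11) → (45.87,65.11) → (45.87,130.64), returning to the start.

Shape 3 is a line segment drawn with `<path>`. Its stroke #ff0000 means engrave at S162, F4251. After flipping Y the toolpath is (109.60,135.12) → (37.44,96.76).

G21
G90
G00 X19.04 Y109.96
M3 S514
G1 X87.38 Y85.25 F2526
G1 X19.88 Y45.60 F2526
G1 X97.92 Y157.62 F2526
G1 X127.02 Y33.79 F2526
G1 X34.82 Y155.96 F2526
M5
G00 X45.87 Y130.64
M3 S514
G1 X94.75 Y130.64 F2526
G1 X94.75 Y65.11 F2526
G1 X45.87 Y65.11 F2526
G1 X45.87 Y130.64 F2526
M5
G00 X109.60 Y135.12
M3 S162
G1 X37.44 Y96.76 F4251
M5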